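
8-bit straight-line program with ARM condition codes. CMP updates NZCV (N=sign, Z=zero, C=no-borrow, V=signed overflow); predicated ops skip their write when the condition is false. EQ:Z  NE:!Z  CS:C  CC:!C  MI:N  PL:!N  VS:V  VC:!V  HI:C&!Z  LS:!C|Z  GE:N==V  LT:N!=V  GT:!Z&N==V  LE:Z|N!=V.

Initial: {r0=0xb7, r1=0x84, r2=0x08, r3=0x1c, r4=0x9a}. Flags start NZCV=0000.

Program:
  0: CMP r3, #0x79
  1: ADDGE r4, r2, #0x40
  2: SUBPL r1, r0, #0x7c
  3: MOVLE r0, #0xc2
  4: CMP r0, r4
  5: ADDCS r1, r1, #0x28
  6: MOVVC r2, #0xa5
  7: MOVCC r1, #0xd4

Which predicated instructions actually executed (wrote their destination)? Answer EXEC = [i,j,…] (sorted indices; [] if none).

[0] flags=1000 → (cmp)
[1] flags=1000 GE?F → skip
[2] flags=1000 PL?F → skip
[3] flags=1000 LE?T → r0=0xc2
[4] flags=0010 → (cmp)
[5] flags=0010 CS?T → r1=0xac
[6] flags=0010 VC?T → r2=0xa5
[7] flags=0010 CC?F → skip

EXEC = [3,5,6]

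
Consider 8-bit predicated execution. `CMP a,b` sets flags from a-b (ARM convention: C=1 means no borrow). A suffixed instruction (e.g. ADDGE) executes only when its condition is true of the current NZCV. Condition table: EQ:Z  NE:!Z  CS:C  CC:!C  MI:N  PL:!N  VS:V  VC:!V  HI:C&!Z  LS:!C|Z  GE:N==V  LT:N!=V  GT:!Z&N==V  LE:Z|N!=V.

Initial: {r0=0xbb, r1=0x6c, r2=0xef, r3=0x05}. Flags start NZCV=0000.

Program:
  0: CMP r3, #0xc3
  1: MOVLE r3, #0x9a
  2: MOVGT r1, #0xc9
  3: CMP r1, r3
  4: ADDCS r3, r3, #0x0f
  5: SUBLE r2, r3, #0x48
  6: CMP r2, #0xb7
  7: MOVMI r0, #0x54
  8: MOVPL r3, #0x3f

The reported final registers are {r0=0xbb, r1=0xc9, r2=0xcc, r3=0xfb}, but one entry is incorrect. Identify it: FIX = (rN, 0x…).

FIX = (r3, 0x3f)

[0] flags=0000 → (cmp)
[1] flags=0000 LE?F → skip
[2] flags=0000 GT?T → r1=0xc9
[3] flags=1010 → (cmp)
[4] flags=1010 CS?T → r3=0x14
[5] flags=1010 LE?T → r2=0xcc
[6] flags=0010 → (cmp)
[7] flags=0010 MI?F → skip
[8] flags=0010 PL?T → r3=0x3f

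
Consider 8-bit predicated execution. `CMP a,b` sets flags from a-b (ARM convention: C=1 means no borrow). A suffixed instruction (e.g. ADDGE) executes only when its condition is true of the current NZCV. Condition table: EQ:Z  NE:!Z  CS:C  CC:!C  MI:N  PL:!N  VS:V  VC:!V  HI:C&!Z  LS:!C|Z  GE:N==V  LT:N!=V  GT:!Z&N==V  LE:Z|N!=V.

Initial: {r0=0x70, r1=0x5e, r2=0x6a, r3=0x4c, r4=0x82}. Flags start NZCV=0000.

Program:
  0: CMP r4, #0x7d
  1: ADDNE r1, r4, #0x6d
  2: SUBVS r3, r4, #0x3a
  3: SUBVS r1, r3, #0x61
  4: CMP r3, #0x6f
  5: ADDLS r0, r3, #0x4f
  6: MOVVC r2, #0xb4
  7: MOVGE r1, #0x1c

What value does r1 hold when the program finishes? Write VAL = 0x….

VAL = 0xe7

0: ✓ CMP  NZCV=0011
1: ✓ ADDNE  r1←0xef
2: ✓ SUBVS  r3←0x48
3: ✓ SUBVS  r1←0xe7
4: ✓ CMP  NZCV=1000
5: ✓ ADDLS  r0←0x97
6: ✓ MOVVC  r2←0xb4
7: · MOVGE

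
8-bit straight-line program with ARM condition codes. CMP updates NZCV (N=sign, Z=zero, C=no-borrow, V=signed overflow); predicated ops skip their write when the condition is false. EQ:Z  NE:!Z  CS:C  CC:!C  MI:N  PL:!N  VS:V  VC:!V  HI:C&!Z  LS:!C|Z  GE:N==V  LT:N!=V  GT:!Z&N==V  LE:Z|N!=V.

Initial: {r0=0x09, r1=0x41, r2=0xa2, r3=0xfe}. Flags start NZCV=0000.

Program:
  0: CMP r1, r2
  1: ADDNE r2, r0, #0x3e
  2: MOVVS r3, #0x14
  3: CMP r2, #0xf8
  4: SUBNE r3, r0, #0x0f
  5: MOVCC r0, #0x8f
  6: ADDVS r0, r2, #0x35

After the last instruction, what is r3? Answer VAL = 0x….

[0] flags=1001 → (cmp)
[1] flags=1001 NE?T → r2=0x47
[2] flags=1001 VS?T → r3=0x14
[3] flags=0000 → (cmp)
[4] flags=0000 NE?T → r3=0xfa
[5] flags=0000 CC?T → r0=0x8f
[6] flags=0000 VS?F → skip

VAL = 0xfa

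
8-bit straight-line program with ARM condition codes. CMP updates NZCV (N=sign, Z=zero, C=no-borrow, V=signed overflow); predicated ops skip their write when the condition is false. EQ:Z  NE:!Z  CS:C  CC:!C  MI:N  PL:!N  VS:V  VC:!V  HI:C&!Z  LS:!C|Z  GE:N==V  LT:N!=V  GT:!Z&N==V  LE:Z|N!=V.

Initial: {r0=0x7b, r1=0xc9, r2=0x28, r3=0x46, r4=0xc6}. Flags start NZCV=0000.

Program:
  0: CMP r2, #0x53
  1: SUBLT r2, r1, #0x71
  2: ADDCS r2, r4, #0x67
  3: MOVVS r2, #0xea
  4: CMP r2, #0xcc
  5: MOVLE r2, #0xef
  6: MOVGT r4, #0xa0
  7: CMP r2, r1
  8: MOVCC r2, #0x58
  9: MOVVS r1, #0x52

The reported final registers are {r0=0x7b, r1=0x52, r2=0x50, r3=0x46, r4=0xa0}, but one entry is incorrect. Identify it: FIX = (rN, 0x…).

FIX = (r2, 0x58)

[0] flags=1000 → (cmp)
[1] flags=1000 LT?T → r2=0x58
[2] flags=1000 CS?F → skip
[3] flags=1000 VS?F → skip
[4] flags=1001 → (cmp)
[5] flags=1001 LE?F → skip
[6] flags=1001 GT?T → r4=0xa0
[7] flags=1001 → (cmp)
[8] flags=1001 CC?T → r2=0x58
[9] flags=1001 VS?T → r1=0x52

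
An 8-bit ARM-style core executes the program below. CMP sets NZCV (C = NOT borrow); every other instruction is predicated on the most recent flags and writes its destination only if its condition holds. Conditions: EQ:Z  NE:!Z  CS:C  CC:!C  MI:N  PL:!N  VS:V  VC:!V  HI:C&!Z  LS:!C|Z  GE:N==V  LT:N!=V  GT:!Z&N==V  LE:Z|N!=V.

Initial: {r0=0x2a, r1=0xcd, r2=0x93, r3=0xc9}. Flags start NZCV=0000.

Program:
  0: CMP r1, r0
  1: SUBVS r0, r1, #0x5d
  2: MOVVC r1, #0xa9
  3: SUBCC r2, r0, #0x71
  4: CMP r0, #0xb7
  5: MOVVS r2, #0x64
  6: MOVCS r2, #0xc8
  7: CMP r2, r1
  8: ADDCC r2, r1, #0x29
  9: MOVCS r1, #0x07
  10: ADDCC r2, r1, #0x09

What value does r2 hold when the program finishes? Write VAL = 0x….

VAL = 0xb2

0: ✓ CMP  NZCV=1010
1: · SUBVS
2: ✓ MOVVC  r1←0xa9
3: · SUBCC
4: ✓ CMP  NZCV=0000
5: · MOVVS
6: · MOVCS
7: ✓ CMP  NZCV=1000
8: ✓ ADDCC  r2←0xd2
9: · MOVCS
10: ✓ ADDCC  r2←0xb2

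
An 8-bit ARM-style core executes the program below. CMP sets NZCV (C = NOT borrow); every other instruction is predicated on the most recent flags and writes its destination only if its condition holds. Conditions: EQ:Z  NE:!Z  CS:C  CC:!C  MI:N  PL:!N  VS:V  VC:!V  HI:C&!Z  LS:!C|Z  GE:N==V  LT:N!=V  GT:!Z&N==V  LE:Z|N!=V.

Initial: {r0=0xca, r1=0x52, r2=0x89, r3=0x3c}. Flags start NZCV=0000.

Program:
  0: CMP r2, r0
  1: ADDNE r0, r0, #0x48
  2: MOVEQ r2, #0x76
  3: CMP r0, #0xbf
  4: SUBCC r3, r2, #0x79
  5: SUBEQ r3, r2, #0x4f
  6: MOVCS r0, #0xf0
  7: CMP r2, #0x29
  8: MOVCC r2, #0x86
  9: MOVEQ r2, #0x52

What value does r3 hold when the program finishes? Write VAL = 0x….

VAL = 0x10

[0] flags=1000 → (cmp)
[1] flags=1000 NE?T → r0=0x12
[2] flags=1000 EQ?F → skip
[3] flags=0000 → (cmp)
[4] flags=0000 CC?T → r3=0x10
[5] flags=0000 EQ?F → skip
[6] flags=0000 CS?F → skip
[7] flags=0011 → (cmp)
[8] flags=0011 CC?F → skip
[9] flags=0011 EQ?F → skip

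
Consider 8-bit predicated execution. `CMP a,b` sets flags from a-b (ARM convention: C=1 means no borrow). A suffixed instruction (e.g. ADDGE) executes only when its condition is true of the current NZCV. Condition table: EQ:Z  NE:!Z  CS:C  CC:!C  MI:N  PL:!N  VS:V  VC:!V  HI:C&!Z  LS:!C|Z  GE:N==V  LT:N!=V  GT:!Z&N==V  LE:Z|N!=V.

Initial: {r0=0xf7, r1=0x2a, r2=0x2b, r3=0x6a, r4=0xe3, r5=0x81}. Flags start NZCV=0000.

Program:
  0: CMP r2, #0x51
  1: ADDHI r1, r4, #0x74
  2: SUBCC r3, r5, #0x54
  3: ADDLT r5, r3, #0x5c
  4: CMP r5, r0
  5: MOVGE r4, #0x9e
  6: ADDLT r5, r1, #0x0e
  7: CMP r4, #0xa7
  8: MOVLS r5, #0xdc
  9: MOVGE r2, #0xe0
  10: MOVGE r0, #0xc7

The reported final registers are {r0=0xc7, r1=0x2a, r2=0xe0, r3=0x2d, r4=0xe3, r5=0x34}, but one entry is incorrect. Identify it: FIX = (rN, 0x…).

0: ✓ CMP  NZCV=1000
1: · ADDHI
2: ✓ SUBCC  r3←0x2d
3: ✓ ADDLT  r5←0x89
4: ✓ CMP  NZCV=1000
5: · MOVGE
6: ✓ ADDLT  r5←0x38
7: ✓ CMP  NZCV=0010
8: · MOVLS
9: ✓ MOVGE  r2←0xe0
10: ✓ MOVGE  r0←0xc7

FIX = (r5, 0x38)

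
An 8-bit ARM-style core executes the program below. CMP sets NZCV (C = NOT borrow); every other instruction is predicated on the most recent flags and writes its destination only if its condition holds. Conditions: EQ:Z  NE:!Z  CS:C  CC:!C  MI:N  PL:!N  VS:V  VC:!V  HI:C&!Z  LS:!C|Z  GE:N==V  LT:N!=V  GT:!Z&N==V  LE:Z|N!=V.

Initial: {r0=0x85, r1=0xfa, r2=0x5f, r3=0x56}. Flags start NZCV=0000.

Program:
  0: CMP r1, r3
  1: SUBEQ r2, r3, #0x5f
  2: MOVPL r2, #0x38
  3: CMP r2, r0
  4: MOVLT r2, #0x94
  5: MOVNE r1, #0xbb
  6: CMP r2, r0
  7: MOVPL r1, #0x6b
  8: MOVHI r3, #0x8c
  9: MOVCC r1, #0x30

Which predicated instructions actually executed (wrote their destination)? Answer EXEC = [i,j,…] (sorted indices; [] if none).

EXEC = [5,9]

0: ✓ CMP  NZCV=1010
1: · SUBEQ
2: · MOVPL
3: ✓ CMP  NZCV=1001
4: · MOVLT
5: ✓ MOVNE  r1←0xbb
6: ✓ CMP  NZCV=1001
7: · MOVPL
8: · MOVHI
9: ✓ MOVCC  r1←0x30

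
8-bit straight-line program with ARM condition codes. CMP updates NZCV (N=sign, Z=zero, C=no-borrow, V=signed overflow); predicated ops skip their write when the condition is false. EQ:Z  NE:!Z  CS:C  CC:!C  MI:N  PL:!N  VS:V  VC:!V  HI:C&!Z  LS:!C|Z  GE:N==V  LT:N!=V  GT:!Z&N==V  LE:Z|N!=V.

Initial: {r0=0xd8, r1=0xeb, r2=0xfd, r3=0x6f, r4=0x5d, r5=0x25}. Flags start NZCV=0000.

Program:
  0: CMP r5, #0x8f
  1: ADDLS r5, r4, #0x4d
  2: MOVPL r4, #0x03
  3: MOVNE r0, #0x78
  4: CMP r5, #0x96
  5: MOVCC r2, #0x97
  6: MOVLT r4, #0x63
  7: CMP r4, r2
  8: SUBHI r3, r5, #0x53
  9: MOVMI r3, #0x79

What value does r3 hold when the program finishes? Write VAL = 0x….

[0] flags=1001 → (cmp)
[1] flags=1001 LS?T → r5=0xaa
[2] flags=1001 PL?F → skip
[3] flags=1001 NE?T → r0=0x78
[4] flags=0010 → (cmp)
[5] flags=0010 CC?F → skip
[6] flags=0010 LT?F → skip
[7] flags=0000 → (cmp)
[8] flags=0000 HI?F → skip
[9] flags=0000 MI?F → skip

VAL = 0x6f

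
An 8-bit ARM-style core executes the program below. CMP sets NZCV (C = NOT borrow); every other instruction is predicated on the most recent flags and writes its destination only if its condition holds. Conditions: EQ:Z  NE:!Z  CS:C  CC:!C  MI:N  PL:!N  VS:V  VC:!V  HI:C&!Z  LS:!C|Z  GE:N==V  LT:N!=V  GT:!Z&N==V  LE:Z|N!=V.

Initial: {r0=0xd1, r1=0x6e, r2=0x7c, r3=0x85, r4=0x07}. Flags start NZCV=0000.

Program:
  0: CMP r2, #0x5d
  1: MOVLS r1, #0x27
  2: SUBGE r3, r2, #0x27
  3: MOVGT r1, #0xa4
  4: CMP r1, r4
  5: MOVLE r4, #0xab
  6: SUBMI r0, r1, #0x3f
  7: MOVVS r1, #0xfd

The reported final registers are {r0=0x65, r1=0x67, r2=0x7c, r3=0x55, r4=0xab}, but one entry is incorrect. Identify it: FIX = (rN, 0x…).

FIX = (r1, 0xa4)

[0] flags=0010 → (cmp)
[1] flags=0010 LS?F → skip
[2] flags=0010 GE?T → r3=0x55
[3] flags=0010 GT?T → r1=0xa4
[4] flags=1010 → (cmp)
[5] flags=1010 LE?T → r4=0xab
[6] flags=1010 MI?T → r0=0x65
[7] flags=1010 VS?F → skip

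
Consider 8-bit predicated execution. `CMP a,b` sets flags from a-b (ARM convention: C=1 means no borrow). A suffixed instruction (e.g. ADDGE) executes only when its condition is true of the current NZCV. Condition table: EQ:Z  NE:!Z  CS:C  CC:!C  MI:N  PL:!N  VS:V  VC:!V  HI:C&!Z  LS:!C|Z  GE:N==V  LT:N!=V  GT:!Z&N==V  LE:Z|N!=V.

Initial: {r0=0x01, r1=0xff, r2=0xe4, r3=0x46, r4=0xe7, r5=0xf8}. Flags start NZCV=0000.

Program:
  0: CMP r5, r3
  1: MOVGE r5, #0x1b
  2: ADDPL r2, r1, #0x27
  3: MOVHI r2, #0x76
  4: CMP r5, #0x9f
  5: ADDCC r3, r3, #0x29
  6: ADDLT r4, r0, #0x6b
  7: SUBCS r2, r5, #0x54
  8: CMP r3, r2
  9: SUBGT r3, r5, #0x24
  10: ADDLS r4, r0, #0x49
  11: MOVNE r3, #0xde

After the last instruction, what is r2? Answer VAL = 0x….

[0] flags=1010 → (cmp)
[1] flags=1010 GE?F → skip
[2] flags=1010 PL?F → skip
[3] flags=1010 HI?T → r2=0x76
[4] flags=0010 → (cmp)
[5] flags=0010 CC?F → skip
[6] flags=0010 LT?F → skip
[7] flags=0010 CS?T → r2=0xa4
[8] flags=1001 → (cmp)
[9] flags=1001 GT?T → r3=0xd4
[10] flags=1001 LS?T → r4=0x4a
[11] flags=1001 NE?T → r3=0xde

VAL = 0xa4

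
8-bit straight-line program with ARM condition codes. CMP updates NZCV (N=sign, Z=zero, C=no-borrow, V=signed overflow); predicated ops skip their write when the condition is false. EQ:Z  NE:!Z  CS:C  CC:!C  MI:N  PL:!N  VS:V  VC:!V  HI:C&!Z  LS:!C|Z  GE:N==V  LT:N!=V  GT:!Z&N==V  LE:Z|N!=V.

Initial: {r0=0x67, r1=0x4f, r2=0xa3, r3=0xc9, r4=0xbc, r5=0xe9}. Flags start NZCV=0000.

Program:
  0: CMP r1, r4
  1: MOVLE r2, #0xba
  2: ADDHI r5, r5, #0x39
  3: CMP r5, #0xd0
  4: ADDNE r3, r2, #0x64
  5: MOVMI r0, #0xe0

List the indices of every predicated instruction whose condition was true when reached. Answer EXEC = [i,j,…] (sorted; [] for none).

[0] flags=1001 → (cmp)
[1] flags=1001 LE?F → skip
[2] flags=1001 HI?F → skip
[3] flags=0010 → (cmp)
[4] flags=0010 NE?T → r3=0x07
[5] flags=0010 MI?F → skip

EXEC = [4]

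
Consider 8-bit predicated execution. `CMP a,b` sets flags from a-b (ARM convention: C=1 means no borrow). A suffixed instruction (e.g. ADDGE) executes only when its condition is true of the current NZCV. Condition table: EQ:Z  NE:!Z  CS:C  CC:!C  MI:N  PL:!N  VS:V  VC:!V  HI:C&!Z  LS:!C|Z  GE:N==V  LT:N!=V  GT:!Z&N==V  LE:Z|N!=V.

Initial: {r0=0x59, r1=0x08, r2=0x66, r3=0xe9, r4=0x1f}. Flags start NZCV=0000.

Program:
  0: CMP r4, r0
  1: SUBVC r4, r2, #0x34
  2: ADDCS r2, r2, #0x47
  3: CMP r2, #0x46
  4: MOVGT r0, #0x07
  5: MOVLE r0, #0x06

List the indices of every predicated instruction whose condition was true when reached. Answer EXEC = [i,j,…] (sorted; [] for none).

EXEC = [1,4]

0: ✓ CMP  NZCV=1000
1: ✓ SUBVC  r4←0x32
2: · ADDCS
3: ✓ CMP  NZCV=0010
4: ✓ MOVGT  r0←0x07
5: · MOVLE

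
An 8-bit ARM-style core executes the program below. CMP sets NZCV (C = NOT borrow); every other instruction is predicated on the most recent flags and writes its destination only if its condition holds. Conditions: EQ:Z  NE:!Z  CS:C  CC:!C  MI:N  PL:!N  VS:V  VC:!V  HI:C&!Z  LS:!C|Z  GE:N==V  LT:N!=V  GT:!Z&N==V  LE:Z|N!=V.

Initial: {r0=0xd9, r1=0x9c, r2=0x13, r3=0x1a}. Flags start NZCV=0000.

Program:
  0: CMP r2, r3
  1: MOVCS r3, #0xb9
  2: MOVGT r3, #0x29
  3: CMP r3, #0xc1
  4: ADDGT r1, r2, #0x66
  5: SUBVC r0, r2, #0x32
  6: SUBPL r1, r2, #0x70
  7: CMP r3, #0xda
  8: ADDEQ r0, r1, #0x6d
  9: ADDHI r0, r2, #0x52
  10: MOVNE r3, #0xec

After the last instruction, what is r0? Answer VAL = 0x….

VAL = 0xe1

[0] flags=1000 → (cmp)
[1] flags=1000 CS?F → skip
[2] flags=1000 GT?F → skip
[3] flags=0000 → (cmp)
[4] flags=0000 GT?T → r1=0x79
[5] flags=0000 VC?T → r0=0xe1
[6] flags=0000 PL?T → r1=0xa3
[7] flags=0000 → (cmp)
[8] flags=0000 EQ?F → skip
[9] flags=0000 HI?F → skip
[10] flags=0000 NE?T → r3=0xec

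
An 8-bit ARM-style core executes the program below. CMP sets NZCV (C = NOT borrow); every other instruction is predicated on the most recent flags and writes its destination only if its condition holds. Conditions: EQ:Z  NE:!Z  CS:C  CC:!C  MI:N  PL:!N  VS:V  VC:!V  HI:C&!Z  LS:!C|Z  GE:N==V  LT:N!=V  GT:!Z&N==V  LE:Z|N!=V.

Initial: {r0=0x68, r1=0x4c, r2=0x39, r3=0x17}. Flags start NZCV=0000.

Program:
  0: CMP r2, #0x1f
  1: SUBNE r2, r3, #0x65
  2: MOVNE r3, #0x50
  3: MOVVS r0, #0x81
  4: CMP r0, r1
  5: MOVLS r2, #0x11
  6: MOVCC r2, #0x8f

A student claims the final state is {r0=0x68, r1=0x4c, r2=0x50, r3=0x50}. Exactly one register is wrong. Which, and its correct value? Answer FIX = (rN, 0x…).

FIX = (r2, 0xb2)

[0] flags=0010 → (cmp)
[1] flags=0010 NE?T → r2=0xb2
[2] flags=0010 NE?T → r3=0x50
[3] flags=0010 VS?F → skip
[4] flags=0010 → (cmp)
[5] flags=0010 LS?F → skip
[6] flags=0010 CC?F → skip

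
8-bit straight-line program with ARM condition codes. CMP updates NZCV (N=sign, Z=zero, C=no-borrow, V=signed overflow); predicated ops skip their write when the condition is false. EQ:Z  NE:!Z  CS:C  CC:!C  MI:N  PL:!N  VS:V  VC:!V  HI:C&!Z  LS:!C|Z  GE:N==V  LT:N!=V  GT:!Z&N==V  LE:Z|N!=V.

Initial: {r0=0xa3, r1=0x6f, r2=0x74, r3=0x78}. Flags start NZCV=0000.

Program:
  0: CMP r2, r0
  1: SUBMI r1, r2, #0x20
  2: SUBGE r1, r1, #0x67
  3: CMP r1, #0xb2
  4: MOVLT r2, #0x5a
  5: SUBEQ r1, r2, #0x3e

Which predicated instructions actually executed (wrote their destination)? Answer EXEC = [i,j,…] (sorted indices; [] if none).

EXEC = [1,2]

0: ✓ CMP  NZCV=1001
1: ✓ SUBMI  r1←0x54
2: ✓ SUBGE  r1←0xed
3: ✓ CMP  NZCV=0010
4: · MOVLT
5: · SUBEQ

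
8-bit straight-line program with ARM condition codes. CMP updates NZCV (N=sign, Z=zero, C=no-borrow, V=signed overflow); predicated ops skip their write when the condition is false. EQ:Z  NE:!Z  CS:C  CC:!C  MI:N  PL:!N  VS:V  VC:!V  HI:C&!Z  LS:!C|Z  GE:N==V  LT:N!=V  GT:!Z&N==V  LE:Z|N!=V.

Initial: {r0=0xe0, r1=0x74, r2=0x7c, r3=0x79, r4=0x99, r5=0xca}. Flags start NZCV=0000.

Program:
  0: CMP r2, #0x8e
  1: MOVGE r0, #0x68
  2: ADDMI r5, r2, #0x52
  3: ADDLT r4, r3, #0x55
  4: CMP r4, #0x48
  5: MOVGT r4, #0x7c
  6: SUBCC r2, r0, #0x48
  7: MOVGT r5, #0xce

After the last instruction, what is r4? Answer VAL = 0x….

[0] flags=1001 → (cmp)
[1] flags=1001 GE?T → r0=0x68
[2] flags=1001 MI?T → r5=0xce
[3] flags=1001 LT?F → skip
[4] flags=0011 → (cmp)
[5] flags=0011 GT?F → skip
[6] flags=0011 CC?F → skip
[7] flags=0011 GT?F → skip

VAL = 0x99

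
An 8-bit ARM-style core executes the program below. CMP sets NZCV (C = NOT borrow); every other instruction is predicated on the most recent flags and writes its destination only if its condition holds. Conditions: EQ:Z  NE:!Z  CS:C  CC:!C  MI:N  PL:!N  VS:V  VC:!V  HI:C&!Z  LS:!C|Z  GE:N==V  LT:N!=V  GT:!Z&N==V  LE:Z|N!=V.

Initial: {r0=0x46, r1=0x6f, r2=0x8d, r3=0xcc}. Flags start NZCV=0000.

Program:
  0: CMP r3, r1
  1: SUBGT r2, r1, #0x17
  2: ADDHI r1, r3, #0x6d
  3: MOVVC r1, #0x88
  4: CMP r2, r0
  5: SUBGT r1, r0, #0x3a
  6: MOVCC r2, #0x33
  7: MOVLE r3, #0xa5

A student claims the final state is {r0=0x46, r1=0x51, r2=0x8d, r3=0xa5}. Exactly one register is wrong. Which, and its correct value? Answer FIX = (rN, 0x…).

FIX = (r1, 0x39)

[0] flags=0011 → (cmp)
[1] flags=0011 GT?F → skip
[2] flags=0011 HI?T → r1=0x39
[3] flags=0011 VC?F → skip
[4] flags=0011 → (cmp)
[5] flags=0011 GT?F → skip
[6] flags=0011 CC?F → skip
[7] flags=0011 LE?T → r3=0xa5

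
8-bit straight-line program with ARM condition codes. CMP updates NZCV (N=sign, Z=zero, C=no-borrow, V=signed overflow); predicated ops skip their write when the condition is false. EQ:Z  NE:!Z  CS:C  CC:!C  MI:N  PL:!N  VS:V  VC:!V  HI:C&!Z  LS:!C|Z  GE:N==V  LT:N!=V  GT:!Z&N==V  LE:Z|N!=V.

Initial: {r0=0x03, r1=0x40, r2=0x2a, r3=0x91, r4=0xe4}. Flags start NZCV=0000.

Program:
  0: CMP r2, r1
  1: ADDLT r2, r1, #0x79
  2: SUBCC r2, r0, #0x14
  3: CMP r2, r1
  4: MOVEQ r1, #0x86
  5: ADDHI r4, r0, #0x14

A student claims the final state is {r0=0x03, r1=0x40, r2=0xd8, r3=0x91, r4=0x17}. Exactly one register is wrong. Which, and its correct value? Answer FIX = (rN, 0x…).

[0] flags=1000 → (cmp)
[1] flags=1000 LT?T → r2=0xb9
[2] flags=1000 CC?T → r2=0xef
[3] flags=1010 → (cmp)
[4] flags=1010 EQ?F → skip
[5] flags=1010 HI?T → r4=0x17

FIX = (r2, 0xef)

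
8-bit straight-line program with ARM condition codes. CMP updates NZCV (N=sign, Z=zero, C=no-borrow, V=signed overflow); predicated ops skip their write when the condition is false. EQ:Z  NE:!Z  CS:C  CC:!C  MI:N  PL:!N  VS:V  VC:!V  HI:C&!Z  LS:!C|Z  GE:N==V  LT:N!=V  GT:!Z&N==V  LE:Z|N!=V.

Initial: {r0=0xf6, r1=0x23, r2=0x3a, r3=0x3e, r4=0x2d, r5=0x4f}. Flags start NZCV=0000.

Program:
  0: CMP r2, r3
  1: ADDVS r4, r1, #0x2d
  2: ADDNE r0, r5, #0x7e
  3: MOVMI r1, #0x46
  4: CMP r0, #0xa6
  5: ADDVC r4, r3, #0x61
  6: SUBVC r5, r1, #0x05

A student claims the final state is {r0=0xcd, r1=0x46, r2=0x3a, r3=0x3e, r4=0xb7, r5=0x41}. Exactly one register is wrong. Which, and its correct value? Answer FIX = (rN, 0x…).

FIX = (r4, 0x9f)

[0] flags=1000 → (cmp)
[1] flags=1000 VS?F → skip
[2] flags=1000 NE?T → r0=0xcd
[3] flags=1000 MI?T → r1=0x46
[4] flags=0010 → (cmp)
[5] flags=0010 VC?T → r4=0x9f
[6] flags=0010 VC?T → r5=0x41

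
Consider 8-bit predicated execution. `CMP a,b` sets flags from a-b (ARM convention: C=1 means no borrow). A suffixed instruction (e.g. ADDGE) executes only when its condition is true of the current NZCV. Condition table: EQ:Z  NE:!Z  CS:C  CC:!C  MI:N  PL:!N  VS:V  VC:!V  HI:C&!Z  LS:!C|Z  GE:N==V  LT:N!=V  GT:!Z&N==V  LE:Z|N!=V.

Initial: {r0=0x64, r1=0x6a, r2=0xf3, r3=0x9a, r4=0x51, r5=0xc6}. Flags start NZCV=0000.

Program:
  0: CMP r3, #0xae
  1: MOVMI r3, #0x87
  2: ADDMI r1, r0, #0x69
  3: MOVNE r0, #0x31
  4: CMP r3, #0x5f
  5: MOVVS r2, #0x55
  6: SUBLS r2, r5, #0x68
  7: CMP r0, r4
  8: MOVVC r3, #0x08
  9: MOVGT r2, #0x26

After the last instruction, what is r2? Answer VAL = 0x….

0: ✓ CMP  NZCV=1000
1: ✓ MOVMI  r3←0x87
2: ✓ ADDMI  r1←0xcd
3: ✓ MOVNE  r0←0x31
4: ✓ CMP  NZCV=0011
5: ✓ MOVVS  r2←0x55
6: · SUBLS
7: ✓ CMP  NZCV=1000
8: ✓ MOVVC  r3←0x08
9: · MOVGT

VAL = 0x55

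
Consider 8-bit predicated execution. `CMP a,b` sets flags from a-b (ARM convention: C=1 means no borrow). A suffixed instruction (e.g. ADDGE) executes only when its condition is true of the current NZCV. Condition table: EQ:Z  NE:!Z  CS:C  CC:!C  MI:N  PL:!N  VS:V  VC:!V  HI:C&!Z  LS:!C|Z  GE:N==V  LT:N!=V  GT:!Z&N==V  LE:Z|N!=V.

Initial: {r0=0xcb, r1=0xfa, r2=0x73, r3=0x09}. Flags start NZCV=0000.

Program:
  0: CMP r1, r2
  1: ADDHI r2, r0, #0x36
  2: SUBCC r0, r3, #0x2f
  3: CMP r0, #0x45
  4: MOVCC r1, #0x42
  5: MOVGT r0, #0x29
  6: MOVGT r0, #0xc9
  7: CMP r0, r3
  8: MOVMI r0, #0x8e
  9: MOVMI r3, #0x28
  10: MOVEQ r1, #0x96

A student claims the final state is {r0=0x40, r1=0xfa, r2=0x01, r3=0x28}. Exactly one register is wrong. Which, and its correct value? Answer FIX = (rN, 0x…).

FIX = (r0, 0x8e)

0: ✓ CMP  NZCV=1010
1: ✓ ADDHI  r2←0x01
2: · SUBCC
3: ✓ CMP  NZCV=1010
4: · MOVCC
5: · MOVGT
6: · MOVGT
7: ✓ CMP  NZCV=1010
8: ✓ MOVMI  r0←0x8e
9: ✓ MOVMI  r3←0x28
10: · MOVEQ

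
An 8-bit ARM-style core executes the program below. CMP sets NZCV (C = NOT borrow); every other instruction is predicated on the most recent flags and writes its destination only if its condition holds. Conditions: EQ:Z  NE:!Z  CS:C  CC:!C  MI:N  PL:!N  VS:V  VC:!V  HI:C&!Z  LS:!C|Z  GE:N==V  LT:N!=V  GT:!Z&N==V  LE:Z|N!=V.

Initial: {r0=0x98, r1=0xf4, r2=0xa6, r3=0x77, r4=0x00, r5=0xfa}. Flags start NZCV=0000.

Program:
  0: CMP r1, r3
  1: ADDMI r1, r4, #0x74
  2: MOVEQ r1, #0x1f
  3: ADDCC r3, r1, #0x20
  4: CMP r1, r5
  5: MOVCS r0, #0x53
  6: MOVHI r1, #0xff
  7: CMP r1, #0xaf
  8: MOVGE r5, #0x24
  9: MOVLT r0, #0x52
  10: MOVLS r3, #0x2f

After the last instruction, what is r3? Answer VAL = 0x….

0: ✓ CMP  NZCV=0011
1: · ADDMI
2: · MOVEQ
3: · ADDCC
4: ✓ CMP  NZCV=1000
5: · MOVCS
6: · MOVHI
7: ✓ CMP  NZCV=0010
8: ✓ MOVGE  r5←0x24
9: · MOVLT
10: · MOVLS

VAL = 0x77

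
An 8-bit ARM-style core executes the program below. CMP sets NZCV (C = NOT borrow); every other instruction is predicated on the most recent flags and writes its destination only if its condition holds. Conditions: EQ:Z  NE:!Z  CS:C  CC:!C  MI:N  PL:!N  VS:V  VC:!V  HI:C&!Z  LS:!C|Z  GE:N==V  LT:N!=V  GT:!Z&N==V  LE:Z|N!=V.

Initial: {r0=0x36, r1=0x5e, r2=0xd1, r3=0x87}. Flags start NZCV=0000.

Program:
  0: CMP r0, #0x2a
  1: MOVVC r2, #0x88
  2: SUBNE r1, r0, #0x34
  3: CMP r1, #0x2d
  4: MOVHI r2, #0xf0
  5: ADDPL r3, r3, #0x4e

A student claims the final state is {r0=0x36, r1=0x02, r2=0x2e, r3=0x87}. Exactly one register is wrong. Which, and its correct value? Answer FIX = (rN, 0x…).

FIX = (r2, 0x88)

0: ✓ CMP  NZCV=0010
1: ✓ MOVVC  r2←0x88
2: ✓ SUBNE  r1←0x02
3: ✓ CMP  NZCV=1000
4: · MOVHI
5: · ADDPL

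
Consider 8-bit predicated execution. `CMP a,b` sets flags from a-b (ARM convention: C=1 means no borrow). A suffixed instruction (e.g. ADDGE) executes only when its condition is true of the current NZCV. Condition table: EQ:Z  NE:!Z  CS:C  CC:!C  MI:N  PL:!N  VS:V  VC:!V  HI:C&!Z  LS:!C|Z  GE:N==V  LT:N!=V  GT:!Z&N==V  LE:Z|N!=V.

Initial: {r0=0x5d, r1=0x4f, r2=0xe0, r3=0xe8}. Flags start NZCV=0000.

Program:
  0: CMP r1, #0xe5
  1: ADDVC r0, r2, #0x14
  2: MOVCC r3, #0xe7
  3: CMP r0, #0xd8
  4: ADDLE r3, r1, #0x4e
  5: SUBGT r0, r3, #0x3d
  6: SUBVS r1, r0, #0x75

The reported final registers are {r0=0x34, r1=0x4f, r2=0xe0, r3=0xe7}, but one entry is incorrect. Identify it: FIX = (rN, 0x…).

[0] flags=0000 → (cmp)
[1] flags=0000 VC?T → r0=0xf4
[2] flags=0000 CC?T → r3=0xe7
[3] flags=0010 → (cmp)
[4] flags=0010 LE?F → skip
[5] flags=0010 GT?T → r0=0xaa
[6] flags=0010 VS?F → skip

FIX = (r0, 0xaa)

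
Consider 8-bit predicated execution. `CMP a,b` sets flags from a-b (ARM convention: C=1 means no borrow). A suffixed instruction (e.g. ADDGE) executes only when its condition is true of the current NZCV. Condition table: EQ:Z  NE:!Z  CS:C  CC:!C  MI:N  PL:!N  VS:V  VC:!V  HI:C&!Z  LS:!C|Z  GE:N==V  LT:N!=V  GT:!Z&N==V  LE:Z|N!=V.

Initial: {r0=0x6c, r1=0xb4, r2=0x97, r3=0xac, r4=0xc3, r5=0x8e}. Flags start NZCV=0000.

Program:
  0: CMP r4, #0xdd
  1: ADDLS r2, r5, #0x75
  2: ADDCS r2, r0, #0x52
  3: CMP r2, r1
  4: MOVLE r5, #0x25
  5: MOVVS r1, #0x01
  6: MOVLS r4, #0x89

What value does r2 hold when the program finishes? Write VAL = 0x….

VAL = 0x03

0: ✓ CMP  NZCV=1000
1: ✓ ADDLS  r2←0x03
2: · ADDCS
3: ✓ CMP  NZCV=0000
4: · MOVLE
5: · MOVVS
6: ✓ MOVLS  r4←0x89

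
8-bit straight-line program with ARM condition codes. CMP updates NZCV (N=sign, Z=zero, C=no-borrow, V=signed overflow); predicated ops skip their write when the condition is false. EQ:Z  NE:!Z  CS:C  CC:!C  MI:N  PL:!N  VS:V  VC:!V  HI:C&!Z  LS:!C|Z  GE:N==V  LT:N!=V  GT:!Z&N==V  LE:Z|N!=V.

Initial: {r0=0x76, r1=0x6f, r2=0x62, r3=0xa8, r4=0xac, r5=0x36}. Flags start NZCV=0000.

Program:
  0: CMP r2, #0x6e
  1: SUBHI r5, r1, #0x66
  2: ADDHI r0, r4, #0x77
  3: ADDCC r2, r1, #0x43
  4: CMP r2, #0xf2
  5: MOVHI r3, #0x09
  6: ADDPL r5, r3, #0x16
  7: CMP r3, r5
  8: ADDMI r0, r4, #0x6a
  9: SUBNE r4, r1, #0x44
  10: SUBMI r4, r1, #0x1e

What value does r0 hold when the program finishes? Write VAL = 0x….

[0] flags=1000 → (cmp)
[1] flags=1000 HI?F → skip
[2] flags=1000 HI?F → skip
[3] flags=1000 CC?T → r2=0xb2
[4] flags=1000 → (cmp)
[5] flags=1000 HI?F → skip
[6] flags=1000 PL?F → skip
[7] flags=0011 → (cmp)
[8] flags=0011 MI?F → skip
[9] flags=0011 NE?T → r4=0x2b
[10] flags=0011 MI?F → skip

VAL = 0x76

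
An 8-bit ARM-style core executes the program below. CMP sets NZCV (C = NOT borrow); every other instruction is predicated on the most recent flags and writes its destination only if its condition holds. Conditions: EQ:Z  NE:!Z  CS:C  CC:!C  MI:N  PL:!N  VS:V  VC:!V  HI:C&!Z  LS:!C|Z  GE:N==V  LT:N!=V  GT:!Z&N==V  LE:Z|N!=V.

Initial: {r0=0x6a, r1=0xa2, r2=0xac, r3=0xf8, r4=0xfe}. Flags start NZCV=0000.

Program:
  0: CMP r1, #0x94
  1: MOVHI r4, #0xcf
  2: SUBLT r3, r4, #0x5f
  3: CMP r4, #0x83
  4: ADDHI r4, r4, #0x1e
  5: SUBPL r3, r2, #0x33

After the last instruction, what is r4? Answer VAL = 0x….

VAL = 0xed

[0] flags=0010 → (cmp)
[1] flags=0010 HI?T → r4=0xcf
[2] flags=0010 LT?F → skip
[3] flags=0010 → (cmp)
[4] flags=0010 HI?T → r4=0xed
[5] flags=0010 PL?T → r3=0x79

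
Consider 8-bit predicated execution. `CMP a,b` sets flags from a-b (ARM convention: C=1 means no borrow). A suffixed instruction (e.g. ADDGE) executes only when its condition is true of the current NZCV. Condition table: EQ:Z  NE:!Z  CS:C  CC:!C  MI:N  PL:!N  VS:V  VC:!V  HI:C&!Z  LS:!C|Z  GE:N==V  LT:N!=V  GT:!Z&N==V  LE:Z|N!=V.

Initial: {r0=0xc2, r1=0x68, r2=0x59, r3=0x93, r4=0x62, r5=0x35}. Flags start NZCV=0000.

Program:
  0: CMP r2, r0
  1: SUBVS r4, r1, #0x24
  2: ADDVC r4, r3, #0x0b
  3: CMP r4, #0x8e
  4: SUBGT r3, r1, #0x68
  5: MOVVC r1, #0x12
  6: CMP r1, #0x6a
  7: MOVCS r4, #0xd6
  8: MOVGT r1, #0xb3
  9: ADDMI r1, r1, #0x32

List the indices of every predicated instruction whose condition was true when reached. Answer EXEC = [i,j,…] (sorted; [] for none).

[0] flags=1001 → (cmp)
[1] flags=1001 VS?T → r4=0x44
[2] flags=1001 VC?F → skip
[3] flags=1001 → (cmp)
[4] flags=1001 GT?T → r3=0x00
[5] flags=1001 VC?F → skip
[6] flags=1000 → (cmp)
[7] flags=1000 CS?F → skip
[8] flags=1000 GT?F → skip
[9] flags=1000 MI?T → r1=0x9a

EXEC = [1,4,9]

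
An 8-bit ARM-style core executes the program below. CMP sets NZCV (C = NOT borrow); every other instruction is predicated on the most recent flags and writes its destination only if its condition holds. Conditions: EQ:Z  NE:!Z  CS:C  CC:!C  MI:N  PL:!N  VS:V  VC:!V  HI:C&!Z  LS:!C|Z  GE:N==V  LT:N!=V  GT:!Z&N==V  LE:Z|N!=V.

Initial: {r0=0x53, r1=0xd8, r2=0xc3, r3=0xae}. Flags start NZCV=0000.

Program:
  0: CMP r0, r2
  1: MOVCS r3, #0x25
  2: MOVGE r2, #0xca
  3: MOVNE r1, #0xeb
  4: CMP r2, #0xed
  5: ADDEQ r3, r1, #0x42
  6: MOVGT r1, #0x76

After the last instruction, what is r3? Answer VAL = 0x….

[0] flags=1001 → (cmp)
[1] flags=1001 CS?F → skip
[2] flags=1001 GE?T → r2=0xca
[3] flags=1001 NE?T → r1=0xeb
[4] flags=1000 → (cmp)
[5] flags=1000 EQ?F → skip
[6] flags=1000 GT?F → skip

VAL = 0xae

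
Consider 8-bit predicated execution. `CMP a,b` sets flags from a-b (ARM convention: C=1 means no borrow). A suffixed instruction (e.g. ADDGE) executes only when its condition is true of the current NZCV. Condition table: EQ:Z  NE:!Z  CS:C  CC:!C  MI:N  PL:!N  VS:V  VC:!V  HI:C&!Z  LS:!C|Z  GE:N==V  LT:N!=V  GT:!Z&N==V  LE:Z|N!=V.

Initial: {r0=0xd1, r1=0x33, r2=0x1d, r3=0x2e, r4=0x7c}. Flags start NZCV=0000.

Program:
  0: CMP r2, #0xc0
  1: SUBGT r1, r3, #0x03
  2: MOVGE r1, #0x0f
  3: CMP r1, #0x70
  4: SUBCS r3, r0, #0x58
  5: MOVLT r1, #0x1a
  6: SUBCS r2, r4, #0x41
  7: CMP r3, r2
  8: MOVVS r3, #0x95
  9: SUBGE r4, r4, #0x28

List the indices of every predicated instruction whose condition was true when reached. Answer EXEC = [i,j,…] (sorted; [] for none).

EXEC = [1,2,5,9]

[0] flags=0000 → (cmp)
[1] flags=0000 GT?T → r1=0x2b
[2] flags=0000 GE?T → r1=0x0f
[3] flags=1000 → (cmp)
[4] flags=1000 CS?F → skip
[5] flags=1000 LT?T → r1=0x1a
[6] flags=1000 CS?F → skip
[7] flags=0010 → (cmp)
[8] flags=0010 VS?F → skip
[9] flags=0010 GE?T → r4=0x54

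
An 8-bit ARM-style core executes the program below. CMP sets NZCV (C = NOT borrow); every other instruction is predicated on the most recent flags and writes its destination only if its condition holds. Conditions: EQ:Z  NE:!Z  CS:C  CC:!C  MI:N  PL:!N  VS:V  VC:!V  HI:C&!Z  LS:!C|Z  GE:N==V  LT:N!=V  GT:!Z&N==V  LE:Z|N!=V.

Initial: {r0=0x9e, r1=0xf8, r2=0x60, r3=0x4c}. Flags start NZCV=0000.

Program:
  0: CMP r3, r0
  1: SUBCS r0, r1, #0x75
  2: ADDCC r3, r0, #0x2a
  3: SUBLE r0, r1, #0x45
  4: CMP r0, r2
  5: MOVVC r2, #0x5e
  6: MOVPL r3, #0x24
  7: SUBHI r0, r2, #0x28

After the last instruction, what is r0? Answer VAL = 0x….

0: ✓ CMP  NZCV=1001
1: · SUBCS
2: ✓ ADDCC  r3←0xc8
3: · SUBLE
4: ✓ CMP  NZCV=0011
5: · MOVVC
6: ✓ MOVPL  r3←0x24
7: ✓ SUBHI  r0←0x38

VAL = 0x38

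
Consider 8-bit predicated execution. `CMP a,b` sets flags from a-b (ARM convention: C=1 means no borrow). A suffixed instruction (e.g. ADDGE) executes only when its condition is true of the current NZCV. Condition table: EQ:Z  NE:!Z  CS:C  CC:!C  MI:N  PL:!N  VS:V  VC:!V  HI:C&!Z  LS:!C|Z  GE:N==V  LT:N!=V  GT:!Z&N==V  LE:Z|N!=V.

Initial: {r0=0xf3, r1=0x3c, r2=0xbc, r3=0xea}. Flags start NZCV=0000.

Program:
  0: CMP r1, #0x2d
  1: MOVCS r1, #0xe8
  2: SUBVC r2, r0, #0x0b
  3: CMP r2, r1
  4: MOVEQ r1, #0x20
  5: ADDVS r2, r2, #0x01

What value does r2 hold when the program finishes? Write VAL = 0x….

VAL = 0xe8

0: ✓ CMP  NZCV=0010
1: ✓ MOVCS  r1←0xe8
2: ✓ SUBVC  r2←0xe8
3: ✓ CMP  NZCV=0110
4: ✓ MOVEQ  r1←0x20
5: · ADDVS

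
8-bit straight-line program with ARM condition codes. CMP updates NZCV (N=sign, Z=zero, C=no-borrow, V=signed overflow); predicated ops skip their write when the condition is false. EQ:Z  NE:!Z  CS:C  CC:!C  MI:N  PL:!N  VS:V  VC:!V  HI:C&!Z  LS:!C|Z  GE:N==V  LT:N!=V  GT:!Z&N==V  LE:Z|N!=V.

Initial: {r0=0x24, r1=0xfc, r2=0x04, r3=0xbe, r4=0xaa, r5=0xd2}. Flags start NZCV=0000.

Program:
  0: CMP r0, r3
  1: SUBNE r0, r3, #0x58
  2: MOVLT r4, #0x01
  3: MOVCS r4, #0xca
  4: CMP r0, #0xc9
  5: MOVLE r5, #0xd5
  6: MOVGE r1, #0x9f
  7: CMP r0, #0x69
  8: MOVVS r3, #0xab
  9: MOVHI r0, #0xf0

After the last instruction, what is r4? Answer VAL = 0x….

0: ✓ CMP  NZCV=0000
1: ✓ SUBNE  r0←0x66
2: · MOVLT
3: · MOVCS
4: ✓ CMP  NZCV=1001
5: · MOVLE
6: ✓ MOVGE  r1←0x9f
7: ✓ CMP  NZCV=1000
8: · MOVVS
9: · MOVHI

VAL = 0xaa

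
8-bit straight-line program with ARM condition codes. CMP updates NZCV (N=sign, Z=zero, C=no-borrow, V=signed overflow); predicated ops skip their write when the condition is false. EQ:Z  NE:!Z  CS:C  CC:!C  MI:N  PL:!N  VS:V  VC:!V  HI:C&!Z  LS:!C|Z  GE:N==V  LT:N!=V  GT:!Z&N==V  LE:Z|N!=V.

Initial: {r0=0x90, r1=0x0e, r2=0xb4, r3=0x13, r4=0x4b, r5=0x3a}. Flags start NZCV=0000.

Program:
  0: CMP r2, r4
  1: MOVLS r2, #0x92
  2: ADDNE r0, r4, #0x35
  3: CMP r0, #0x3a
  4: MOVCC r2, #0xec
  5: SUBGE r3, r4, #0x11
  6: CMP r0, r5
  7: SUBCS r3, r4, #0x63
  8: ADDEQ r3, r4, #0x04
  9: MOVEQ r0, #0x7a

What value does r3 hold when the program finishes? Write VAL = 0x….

VAL = 0xe8

[0] flags=0011 → (cmp)
[1] flags=0011 LS?F → skip
[2] flags=0011 NE?T → r0=0x80
[3] flags=0011 → (cmp)
[4] flags=0011 CC?F → skip
[5] flags=0011 GE?F → skip
[6] flags=0011 → (cmp)
[7] flags=0011 CS?T → r3=0xe8
[8] flags=0011 EQ?F → skip
[9] flags=0011 EQ?F → skip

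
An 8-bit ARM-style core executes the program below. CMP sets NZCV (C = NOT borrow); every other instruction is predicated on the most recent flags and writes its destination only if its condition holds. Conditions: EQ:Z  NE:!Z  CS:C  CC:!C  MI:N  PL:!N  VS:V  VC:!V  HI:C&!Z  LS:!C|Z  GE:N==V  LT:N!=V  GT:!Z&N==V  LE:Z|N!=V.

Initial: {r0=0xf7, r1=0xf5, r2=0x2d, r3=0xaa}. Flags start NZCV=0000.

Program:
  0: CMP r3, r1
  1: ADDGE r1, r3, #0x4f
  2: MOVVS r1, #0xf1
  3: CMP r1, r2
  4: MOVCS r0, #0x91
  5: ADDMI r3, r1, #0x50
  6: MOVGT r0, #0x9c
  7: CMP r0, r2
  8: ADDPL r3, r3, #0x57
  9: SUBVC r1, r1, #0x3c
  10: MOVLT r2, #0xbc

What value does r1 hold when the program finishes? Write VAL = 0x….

0: ✓ CMP  NZCV=1000
1: · ADDGE
2: · MOVVS
3: ✓ CMP  NZCV=1010
4: ✓ MOVCS  r0←0x91
5: ✓ ADDMI  r3←0x45
6: · MOVGT
7: ✓ CMP  NZCV=0011
8: ✓ ADDPL  r3←0x9c
9: · SUBVC
10: ✓ MOVLT  r2←0xbc

VAL = 0xf5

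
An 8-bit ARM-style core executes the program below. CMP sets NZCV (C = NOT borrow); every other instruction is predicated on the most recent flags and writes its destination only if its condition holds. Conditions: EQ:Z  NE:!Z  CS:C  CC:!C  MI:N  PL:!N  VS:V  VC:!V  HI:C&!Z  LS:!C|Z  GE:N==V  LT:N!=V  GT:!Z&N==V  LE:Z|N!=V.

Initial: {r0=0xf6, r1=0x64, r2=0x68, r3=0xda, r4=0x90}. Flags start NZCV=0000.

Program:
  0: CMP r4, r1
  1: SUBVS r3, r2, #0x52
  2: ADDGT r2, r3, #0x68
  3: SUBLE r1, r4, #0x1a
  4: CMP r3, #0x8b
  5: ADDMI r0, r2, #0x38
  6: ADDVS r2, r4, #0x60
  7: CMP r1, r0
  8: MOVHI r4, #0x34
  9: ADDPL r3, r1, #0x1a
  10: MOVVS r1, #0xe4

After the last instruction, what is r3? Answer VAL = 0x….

VAL = 0x16

[0] flags=0011 → (cmp)
[1] flags=0011 VS?T → r3=0x16
[2] flags=0011 GT?F → skip
[3] flags=0011 LE?T → r1=0x76
[4] flags=1001 → (cmp)
[5] flags=1001 MI?T → r0=0xa0
[6] flags=1001 VS?T → r2=0xf0
[7] flags=1001 → (cmp)
[8] flags=1001 HI?F → skip
[9] flags=1001 PL?F → skip
[10] flags=1001 VS?T → r1=0xe4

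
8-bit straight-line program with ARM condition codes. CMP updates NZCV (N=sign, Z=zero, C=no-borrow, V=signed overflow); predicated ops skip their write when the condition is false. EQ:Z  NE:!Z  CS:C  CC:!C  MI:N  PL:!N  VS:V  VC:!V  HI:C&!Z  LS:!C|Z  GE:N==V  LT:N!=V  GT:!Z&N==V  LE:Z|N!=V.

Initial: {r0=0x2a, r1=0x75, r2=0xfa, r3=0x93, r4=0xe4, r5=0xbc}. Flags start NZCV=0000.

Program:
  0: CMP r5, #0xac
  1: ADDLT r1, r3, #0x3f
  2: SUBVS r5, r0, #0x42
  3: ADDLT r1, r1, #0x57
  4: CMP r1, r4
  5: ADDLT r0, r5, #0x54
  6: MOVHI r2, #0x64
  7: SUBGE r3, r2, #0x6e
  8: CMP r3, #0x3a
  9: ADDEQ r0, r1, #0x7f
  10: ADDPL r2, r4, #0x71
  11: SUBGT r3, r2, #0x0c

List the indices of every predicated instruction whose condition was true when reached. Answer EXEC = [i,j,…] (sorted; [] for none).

[0] flags=0010 → (cmp)
[1] flags=0010 LT?F → skip
[2] flags=0010 VS?F → skip
[3] flags=0010 LT?F → skip
[4] flags=1001 → (cmp)
[5] flags=1001 LT?F → skip
[6] flags=1001 HI?F → skip
[7] flags=1001 GE?T → r3=0x8c
[8] flags=0011 → (cmp)
[9] flags=0011 EQ?F → skip
[10] flags=0011 PL?T → r2=0x55
[11] flags=0011 GT?F → skip

EXEC = [7,10]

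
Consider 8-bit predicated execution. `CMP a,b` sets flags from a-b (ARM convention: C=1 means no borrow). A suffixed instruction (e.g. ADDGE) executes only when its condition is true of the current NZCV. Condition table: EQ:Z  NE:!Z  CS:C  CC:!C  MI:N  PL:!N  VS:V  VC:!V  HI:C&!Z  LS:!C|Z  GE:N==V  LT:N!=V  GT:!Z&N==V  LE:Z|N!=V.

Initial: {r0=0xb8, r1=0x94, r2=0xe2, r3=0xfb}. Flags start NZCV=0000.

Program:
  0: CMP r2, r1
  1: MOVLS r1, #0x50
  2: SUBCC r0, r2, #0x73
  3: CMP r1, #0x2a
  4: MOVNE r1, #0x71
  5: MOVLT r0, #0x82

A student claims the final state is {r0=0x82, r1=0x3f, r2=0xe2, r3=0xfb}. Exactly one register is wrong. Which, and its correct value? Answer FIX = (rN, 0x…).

FIX = (r1, 0x71)

[0] flags=0010 → (cmp)
[1] flags=0010 LS?F → skip
[2] flags=0010 CC?F → skip
[3] flags=0011 → (cmp)
[4] flags=0011 NE?T → r1=0x71
[5] flags=0011 LT?T → r0=0x82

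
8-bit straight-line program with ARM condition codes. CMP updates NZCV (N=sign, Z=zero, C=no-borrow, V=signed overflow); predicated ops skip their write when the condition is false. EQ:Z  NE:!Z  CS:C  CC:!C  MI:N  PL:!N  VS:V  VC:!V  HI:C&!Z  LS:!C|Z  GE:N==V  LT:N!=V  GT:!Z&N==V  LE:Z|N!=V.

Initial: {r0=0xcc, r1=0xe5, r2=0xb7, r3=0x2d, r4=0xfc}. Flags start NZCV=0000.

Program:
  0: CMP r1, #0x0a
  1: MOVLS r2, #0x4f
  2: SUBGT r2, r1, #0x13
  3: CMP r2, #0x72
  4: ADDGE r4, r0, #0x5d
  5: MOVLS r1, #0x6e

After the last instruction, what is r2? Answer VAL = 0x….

0: ✓ CMP  NZCV=1010
1: · MOVLS
2: · SUBGT
3: ✓ CMP  NZCV=0011
4: · ADDGE
5: · MOVLS

VAL = 0xb7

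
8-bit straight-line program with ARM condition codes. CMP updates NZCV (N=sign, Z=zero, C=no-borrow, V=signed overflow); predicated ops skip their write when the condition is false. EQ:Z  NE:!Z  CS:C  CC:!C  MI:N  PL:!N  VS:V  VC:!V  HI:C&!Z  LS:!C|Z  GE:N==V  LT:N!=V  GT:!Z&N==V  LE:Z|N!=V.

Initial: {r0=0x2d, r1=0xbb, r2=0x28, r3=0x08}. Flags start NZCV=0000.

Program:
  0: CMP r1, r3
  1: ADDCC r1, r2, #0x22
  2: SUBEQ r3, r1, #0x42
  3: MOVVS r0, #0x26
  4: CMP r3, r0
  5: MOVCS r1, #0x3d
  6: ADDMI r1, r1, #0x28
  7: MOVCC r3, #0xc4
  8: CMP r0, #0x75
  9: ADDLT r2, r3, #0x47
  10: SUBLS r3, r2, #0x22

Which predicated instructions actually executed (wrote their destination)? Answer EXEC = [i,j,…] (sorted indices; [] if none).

EXEC = [6,7,9,10]

0: ✓ CMP  NZCV=1010
1: · ADDCC
2: · SUBEQ
3: · MOVVS
4: ✓ CMP  NZCV=1000
5: · MOVCS
6: ✓ ADDMI  r1←0xe3
7: ✓ MOVCC  r3←0xc4
8: ✓ CMP  NZCV=1000
9: ✓ ADDLT  r2←0x0b
10: ✓ SUBLS  r3←0xe9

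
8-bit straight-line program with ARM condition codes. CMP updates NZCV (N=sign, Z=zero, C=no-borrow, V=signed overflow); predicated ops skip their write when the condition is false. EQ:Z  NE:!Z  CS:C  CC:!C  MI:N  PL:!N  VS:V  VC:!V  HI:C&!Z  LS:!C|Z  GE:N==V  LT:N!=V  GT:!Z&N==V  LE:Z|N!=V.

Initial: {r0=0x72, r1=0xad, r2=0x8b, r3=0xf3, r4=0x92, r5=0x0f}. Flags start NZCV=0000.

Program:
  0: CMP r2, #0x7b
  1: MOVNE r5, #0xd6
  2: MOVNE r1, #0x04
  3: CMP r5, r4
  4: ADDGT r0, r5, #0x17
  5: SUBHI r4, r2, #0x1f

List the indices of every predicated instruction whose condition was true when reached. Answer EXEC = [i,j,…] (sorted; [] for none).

EXEC = [1,2,4,5]

[0] flags=0011 → (cmp)
[1] flags=0011 NE?T → r5=0xd6
[2] flags=0011 NE?T → r1=0x04
[3] flags=0010 → (cmp)
[4] flags=0010 GT?T → r0=0xed
[5] flags=0010 HI?T → r4=0x6c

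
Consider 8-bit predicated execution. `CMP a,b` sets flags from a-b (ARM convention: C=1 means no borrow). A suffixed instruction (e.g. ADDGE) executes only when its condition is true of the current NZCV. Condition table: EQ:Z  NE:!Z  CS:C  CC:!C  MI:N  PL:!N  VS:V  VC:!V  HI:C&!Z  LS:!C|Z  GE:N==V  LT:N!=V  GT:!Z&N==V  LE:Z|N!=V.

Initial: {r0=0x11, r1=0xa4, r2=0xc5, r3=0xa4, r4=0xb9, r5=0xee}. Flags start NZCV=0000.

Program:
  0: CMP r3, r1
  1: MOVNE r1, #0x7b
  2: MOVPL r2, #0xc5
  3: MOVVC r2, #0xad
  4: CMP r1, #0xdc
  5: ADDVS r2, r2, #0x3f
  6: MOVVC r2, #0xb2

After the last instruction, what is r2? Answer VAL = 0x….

VAL = 0xb2

0: ✓ CMP  NZCV=0110
1: · MOVNE
2: ✓ MOVPL  r2←0xc5
3: ✓ MOVVC  r2←0xad
4: ✓ CMP  NZCV=1000
5: · ADDVS
6: ✓ MOVVC  r2←0xb2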